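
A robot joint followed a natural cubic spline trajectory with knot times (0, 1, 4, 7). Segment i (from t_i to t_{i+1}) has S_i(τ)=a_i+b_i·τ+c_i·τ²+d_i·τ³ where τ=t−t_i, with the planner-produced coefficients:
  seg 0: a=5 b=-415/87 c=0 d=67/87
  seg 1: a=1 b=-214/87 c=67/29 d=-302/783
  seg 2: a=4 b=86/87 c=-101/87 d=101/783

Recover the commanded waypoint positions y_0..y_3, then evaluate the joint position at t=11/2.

y_0 = S_0(0) = a_0 = 5
y_1 = S_1(0) = a_1 = 1
y_2 = S_2(0) = a_2 = 4
y_3 = S_2(3) = 0
t_q=11/2 is in segment 2 (τ=3/2); S_2(τ)=767/232

y_0=5 y_1=1 y_2=4 y_3=0
S(11/2) = 767/232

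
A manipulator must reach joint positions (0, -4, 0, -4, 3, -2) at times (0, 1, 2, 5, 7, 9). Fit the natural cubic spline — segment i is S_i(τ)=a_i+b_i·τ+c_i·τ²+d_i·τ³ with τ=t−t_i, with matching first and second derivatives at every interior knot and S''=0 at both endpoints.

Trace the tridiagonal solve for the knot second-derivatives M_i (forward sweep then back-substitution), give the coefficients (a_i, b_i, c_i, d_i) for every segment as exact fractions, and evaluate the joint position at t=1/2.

  seg 0: a=0 b=-9838/1551 c=0 d=3634/1551
  seg 1: a=-4 b=1064/1551 c=3634/517 d=-5762/1551
  seg 2: a=0 b=5582/1551 c=-2128/517 d=426/517
  seg 3: a=-4 b=1784/1551 c=1706/517 d=-13183/12408
  seg 4: a=3 b=4963/3102 c=-6359/2068 d=6359/12408
S(1/2) = -5953/2068

Δ: Δ0=-4, Δ1=4, Δ2=-4/3, Δ3=7/2, Δ4=-5/2
row 1: diag=4, rhs=48; c'=1/4, d'=12
row 2: denom=8−1·1/4=31/4; d'=(-32−1·12)/(31/4)=-176/31
row 3: denom=10−3·12/31=274/31; d'=(29−3·-176/31)/(274/31)=1427/274
row 4: denom=8−2·31/137=1034/137; d'=(-36−2·1427/274)/(1034/137)=-6359/1034
back: M4=-6359/1034
back: M3=1427/274−31/137·-6359/1034=3412/517
back: M2=-176/31−12/31·3412/517=-4256/517
back: M1=12−1/4·-4256/517=7268/517
M: M0=0, M1=7268/517, M2=-4256/517, M3=3412/517, M4=-6359/1034, M5=0
seg 0: a=0, c=M0/2=0, d=(M1−M0)/(6·1)=3634/1551, b=Δ0−h0·(2M0+M1)/6=-9838/1551
seg 1: a=-4, c=M1/2=3634/517, d=(M2−M1)/(6·1)=-5762/1551, b=Δ1−h1·(2M1+M2)/6=1064/1551
seg 2: a=0, c=M2/2=-2128/517, d=(M3−M2)/(6·3)=426/517, b=Δ2−h2·(2M2+M3)/6=5582/1551
seg 3: a=-4, c=M3/2=1706/517, d=(M4−M3)/(6·2)=-13183/12408, b=Δ3−h3·(2M3+M4)/6=1784/1551
seg 4: a=3, c=M4/2=-6359/2068, d=(M5−M4)/(6·2)=6359/12408, b=Δ4−h4·(2M4+M5)/6=4963/3102
t_q=1/2 → seg 0, τ=1/2; S=0+-9838/1551·τ+0·τ²+3634/1551·τ³=-5953/2068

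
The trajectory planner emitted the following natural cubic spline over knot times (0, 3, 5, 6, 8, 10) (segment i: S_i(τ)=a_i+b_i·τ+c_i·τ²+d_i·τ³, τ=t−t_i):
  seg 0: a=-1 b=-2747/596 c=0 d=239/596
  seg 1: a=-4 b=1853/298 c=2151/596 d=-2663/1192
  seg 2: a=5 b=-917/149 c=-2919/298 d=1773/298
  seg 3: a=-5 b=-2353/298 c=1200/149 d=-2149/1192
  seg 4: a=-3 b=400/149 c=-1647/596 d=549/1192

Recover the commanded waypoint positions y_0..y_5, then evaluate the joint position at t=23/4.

y_0=-1 y_1=-4 y_2=5 y_3=-5 y_4=-3 y_5=-5
S(23/4) = -49885/19072

y_0 = S_0(0) = a_0 = -1
y_1 = S_1(0) = a_1 = -4
y_2 = S_2(0) = a_2 = 5
y_3 = S_3(0) = a_3 = -5
y_4 = S_4(0) = a_4 = -3
y_5 = S_4(2) = -5
t_q=23/4 is in segment 2 (τ=3/4); S_2(τ)=-49885/19072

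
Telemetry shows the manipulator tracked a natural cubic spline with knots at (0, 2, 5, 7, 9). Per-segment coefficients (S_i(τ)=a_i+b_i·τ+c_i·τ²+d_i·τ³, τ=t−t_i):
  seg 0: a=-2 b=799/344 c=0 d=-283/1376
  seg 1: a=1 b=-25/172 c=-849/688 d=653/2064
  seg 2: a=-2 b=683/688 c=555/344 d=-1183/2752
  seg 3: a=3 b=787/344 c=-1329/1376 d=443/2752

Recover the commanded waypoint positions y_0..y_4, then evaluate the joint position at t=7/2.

y_0 = S_0(0) = a_0 = -2
y_1 = S_1(0) = a_1 = 1
y_2 = S_2(0) = a_2 = -2
y_3 = S_3(0) = a_3 = 3
y_4 = S_3(2) = 5
t_q=7/2 is in segment 1 (τ=3/2); S_1(τ)=-5101/5504

y_0=-2 y_1=1 y_2=-2 y_3=3 y_4=5
S(7/2) = -5101/5504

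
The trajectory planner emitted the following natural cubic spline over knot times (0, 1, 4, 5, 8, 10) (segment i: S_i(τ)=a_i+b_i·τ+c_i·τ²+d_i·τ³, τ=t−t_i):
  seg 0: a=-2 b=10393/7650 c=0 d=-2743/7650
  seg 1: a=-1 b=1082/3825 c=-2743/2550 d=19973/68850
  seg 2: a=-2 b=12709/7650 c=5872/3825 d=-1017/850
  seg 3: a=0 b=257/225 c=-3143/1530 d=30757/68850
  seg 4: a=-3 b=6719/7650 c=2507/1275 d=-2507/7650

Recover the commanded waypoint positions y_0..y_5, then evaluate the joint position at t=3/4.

y_0 = S_0(0) = a_0 = -2
y_1 = S_1(0) = a_1 = -1
y_2 = S_2(0) = a_2 = -2
y_3 = S_3(0) = a_3 = 0
y_4 = S_4(0) = a_4 = -3
y_5 = S_4(2) = 4
t_q=3/4 is in segment 0 (τ=3/4); S_0(τ)=-184799/163200

y_0=-2 y_1=-1 y_2=-2 y_3=0 y_4=-3 y_5=4
S(3/4) = -184799/163200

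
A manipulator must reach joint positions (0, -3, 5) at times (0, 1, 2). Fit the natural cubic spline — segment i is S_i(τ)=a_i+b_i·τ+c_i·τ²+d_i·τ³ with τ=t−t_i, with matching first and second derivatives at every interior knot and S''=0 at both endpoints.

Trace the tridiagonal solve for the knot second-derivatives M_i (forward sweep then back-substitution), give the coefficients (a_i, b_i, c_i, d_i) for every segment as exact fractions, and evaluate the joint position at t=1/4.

Δ: Δ0=-3, Δ1=8
row 1: diag=4, rhs=66; c'=1/4, d'=33/2
back: M1=33/2
M: M0=0, M1=33/2, M2=0
seg 0: a=0, c=M0/2=0, d=(M1−M0)/(6·1)=11/4, b=Δ0−h0·(2M0+M1)/6=-23/4
seg 1: a=-3, c=M1/2=33/4, d=(M2−M1)/(6·1)=-11/4, b=Δ1−h1·(2M1+M2)/6=5/2
t_q=1/4 → seg 0, τ=1/4; S=0+-23/4·τ+0·τ²+11/4·τ³=-357/256

  seg 0: a=0 b=-23/4 c=0 d=11/4
  seg 1: a=-3 b=5/2 c=33/4 d=-11/4
S(1/4) = -357/256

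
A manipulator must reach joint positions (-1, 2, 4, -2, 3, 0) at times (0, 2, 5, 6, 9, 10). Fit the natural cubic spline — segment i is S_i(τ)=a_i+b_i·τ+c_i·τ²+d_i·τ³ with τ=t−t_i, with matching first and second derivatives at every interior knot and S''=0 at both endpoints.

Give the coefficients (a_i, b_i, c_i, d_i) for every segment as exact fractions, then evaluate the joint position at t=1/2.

Δ: Δ0=3/2, Δ1=2/3, Δ2=-6, Δ3=5/3, Δ4=-3
row 1: diag=10, rhs=-5; c'=3/10, d'=-1/2
row 2: denom=8−3·3/10=71/10; d'=(-40−3·-1/2)/(71/10)=-385/71
row 3: denom=8−1·10/71=558/71; d'=(46−1·-385/71)/(558/71)=1217/186
row 4: denom=8−3·71/186=425/62; d'=(-28−3·1217/186)/(425/62)=-2953/425
back: M4=-2953/425
back: M3=1217/186−71/186·-2953/425=3908/425
back: M2=-385/71−10/71·3908/425=-571/85
back: M1=-1/2−3/10·-571/85=644/425
M: M0=0, M1=644/425, M2=-571/85, M3=3908/425, M4=-2953/425, M5=0
seg 0: a=-1, c=M0/2=0, d=(M1−M0)/(6·2)=161/1275, b=Δ0−h0·(2M0+M1)/6=2537/2550
seg 1: a=2, c=M1/2=322/425, d=(M2−M1)/(6·3)=-3499/7650, b=Δ1−h1·(2M1+M2)/6=6401/2550
seg 2: a=4, c=M2/2=-571/170, d=(M3−M2)/(6·1)=6763/2550, b=Δ2−h2·(2M2+M3)/6=-397/75
seg 3: a=-2, c=M3/2=1954/425, d=(M4−M3)/(6·3)=-2287/2550, b=Δ3−h3·(2M3+M4)/6=-10339/2550
seg 4: a=3, c=M4/2=-2953/850, d=(M5−M4)/(6·1)=2953/2550, b=Δ4−h4·(2M4+M5)/6=-872/1275
t_q=1/2 → seg 0, τ=1/2; S=-1+2537/2550·τ+0·τ²+161/1275·τ³=-331/680

  seg 0: a=-1 b=2537/2550 c=0 d=161/1275
  seg 1: a=2 b=6401/2550 c=322/425 d=-3499/7650
  seg 2: a=4 b=-397/75 c=-571/170 d=6763/2550
  seg 3: a=-2 b=-10339/2550 c=1954/425 d=-2287/2550
  seg 4: a=3 b=-872/1275 c=-2953/850 d=2953/2550
S(1/2) = -331/680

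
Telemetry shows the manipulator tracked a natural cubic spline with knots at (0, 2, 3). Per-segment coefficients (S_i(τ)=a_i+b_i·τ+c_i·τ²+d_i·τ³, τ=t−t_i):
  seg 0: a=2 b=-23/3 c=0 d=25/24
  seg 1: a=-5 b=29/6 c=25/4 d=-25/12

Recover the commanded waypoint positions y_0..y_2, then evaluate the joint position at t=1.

y_0=2 y_1=-5 y_2=4
S(1) = -37/8

y_0 = S_0(0) = a_0 = 2
y_1 = S_1(0) = a_1 = -5
y_2 = S_1(1) = 4
t_q=1 is in segment 0 (τ=1); S_0(τ)=-37/8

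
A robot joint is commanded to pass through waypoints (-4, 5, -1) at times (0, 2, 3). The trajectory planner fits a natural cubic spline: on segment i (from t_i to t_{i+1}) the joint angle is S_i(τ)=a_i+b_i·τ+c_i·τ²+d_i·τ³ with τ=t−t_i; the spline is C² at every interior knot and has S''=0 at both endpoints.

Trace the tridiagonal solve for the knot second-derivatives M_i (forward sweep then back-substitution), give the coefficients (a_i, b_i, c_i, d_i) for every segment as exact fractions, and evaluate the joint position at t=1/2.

Δ: Δ0=9/2, Δ1=-6
row 1: diag=6, rhs=-63; c'=1/6, d'=-21/2
back: M1=-21/2
M: M0=0, M1=-21/2, M2=0
seg 0: a=-4, c=M0/2=0, d=(M1−M0)/(6·2)=-7/8, b=Δ0−h0·(2M0+M1)/6=8
seg 1: a=5, c=M1/2=-21/4, d=(M2−M1)/(6·1)=7/4, b=Δ1−h1·(2M1+M2)/6=-5/2
t_q=1/2 → seg 0, τ=1/2; S=-4+8·τ+0·τ²+-7/8·τ³=-7/64

  seg 0: a=-4 b=8 c=0 d=-7/8
  seg 1: a=5 b=-5/2 c=-21/4 d=7/4
S(1/2) = -7/64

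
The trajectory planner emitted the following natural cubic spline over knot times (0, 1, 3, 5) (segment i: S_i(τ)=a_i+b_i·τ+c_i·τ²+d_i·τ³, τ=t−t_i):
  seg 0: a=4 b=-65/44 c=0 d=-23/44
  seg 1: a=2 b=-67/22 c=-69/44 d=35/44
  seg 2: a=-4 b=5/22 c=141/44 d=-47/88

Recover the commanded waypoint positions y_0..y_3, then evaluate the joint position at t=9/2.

y_0=4 y_1=2 y_2=-4 y_3=5
S(9/2) = 1231/704

y_0 = S_0(0) = a_0 = 4
y_1 = S_1(0) = a_1 = 2
y_2 = S_2(0) = a_2 = -4
y_3 = S_2(2) = 5
t_q=9/2 is in segment 2 (τ=3/2); S_2(τ)=1231/704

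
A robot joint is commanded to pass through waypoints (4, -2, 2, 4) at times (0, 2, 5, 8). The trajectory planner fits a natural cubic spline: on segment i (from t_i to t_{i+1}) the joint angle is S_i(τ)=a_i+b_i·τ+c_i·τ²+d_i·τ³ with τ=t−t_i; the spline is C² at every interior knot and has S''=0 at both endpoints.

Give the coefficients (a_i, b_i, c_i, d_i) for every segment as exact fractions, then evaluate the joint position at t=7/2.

Δ: Δ0=-3, Δ1=4/3, Δ2=2/3
row 1: diag=10, rhs=26; c'=3/10, d'=13/5
row 2: denom=12−3·3/10=111/10; d'=(-4−3·13/5)/(111/10)=-118/111
back: M2=-118/111
back: M1=13/5−3/10·-118/111=108/37
M: M0=0, M1=108/37, M2=-118/111, M3=0
seg 0: a=4, c=M0/2=0, d=(M1−M0)/(6·2)=9/37, b=Δ0−h0·(2M0+M1)/6=-147/37
seg 1: a=-2, c=M1/2=54/37, d=(M2−M1)/(6·3)=-221/999, b=Δ1−h1·(2M1+M2)/6=-39/37
seg 2: a=2, c=M2/2=-59/111, d=(M3−M2)/(6·3)=59/999, b=Δ2−h2·(2M2+M3)/6=64/37
t_q=7/2 → seg 1, τ=3/2; S=-2+-39/37·τ+54/37·τ²+-221/999·τ³=-309/296

  seg 0: a=4 b=-147/37 c=0 d=9/37
  seg 1: a=-2 b=-39/37 c=54/37 d=-221/999
  seg 2: a=2 b=64/37 c=-59/111 d=59/999
S(7/2) = -309/296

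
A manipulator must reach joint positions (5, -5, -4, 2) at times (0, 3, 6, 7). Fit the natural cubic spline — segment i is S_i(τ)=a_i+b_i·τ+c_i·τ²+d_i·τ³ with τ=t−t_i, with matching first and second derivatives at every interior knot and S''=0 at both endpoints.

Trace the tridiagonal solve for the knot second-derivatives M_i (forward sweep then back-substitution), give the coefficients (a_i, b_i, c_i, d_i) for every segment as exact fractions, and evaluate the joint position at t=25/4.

  seg 0: a=5 b=-109/29 c=0 d=37/783
  seg 1: a=-5 b=-72/29 c=37/87 d=134/783
  seg 2: a=-4 b=136/29 c=57/29 d=-19/29
S(25/4) = -5039/1856

Δ: Δ0=-10/3, Δ1=1/3, Δ2=6
row 1: diag=12, rhs=22; c'=1/4, d'=11/6
row 2: denom=8−3·1/4=29/4; d'=(34−3·11/6)/(29/4)=114/29
back: M2=114/29
back: M1=11/6−1/4·114/29=74/87
M: M0=0, M1=74/87, M2=114/29, M3=0
seg 0: a=5, c=M0/2=0, d=(M1−M0)/(6·3)=37/783, b=Δ0−h0·(2M0+M1)/6=-109/29
seg 1: a=-5, c=M1/2=37/87, d=(M2−M1)/(6·3)=134/783, b=Δ1−h1·(2M1+M2)/6=-72/29
seg 2: a=-4, c=M2/2=57/29, d=(M3−M2)/(6·1)=-19/29, b=Δ2−h2·(2M2+M3)/6=136/29
t_q=25/4 → seg 2, τ=1/4; S=-4+136/29·τ+57/29·τ²+-19/29·τ³=-5039/1856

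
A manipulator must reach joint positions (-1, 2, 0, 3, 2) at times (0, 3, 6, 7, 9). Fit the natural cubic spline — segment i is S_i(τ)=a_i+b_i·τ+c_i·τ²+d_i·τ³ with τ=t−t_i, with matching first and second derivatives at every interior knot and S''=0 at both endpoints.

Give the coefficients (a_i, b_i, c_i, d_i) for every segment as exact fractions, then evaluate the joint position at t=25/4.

Δ: Δ0=1, Δ1=-2/3, Δ2=3, Δ3=-1/2
row 1: diag=12, rhs=-10; c'=1/4, d'=-5/6
row 2: denom=8−3·1/4=29/4; d'=(22−3·-5/6)/(29/4)=98/29
row 3: denom=6−1·4/29=170/29; d'=(-21−1·98/29)/(170/29)=-707/170
back: M3=-707/170
back: M2=98/29−4/29·-707/170=336/85
back: M1=-5/6−1/4·336/85=-929/510
M: M0=0, M1=-929/510, M2=336/85, M3=-707/170, M4=0
seg 0: a=-1, c=M0/2=0, d=(M1−M0)/(6·3)=-929/9180, b=Δ0−h0·(2M0+M1)/6=1949/1020
seg 1: a=2, c=M1/2=-929/1020, d=(M2−M1)/(6·3)=589/1836, b=Δ1−h1·(2M1+M2)/6=-419/510
seg 2: a=0, c=M2/2=168/85, d=(M3−M2)/(6·1)=-1379/1020, b=Δ2−h2·(2M2+M3)/6=2423/1020
seg 3: a=3, c=M3/2=-707/340, d=(M4−M3)/(6·2)=707/2040, b=Δ3−h3·(2M3+M4)/6=1159/510
t_q=25/4 → seg 2, τ=1/4; S=0+2423/1020·τ+168/85·τ²+-1379/1020·τ³=15151/21760

  seg 0: a=-1 b=1949/1020 c=0 d=-929/9180
  seg 1: a=2 b=-419/510 c=-929/1020 d=589/1836
  seg 2: a=0 b=2423/1020 c=168/85 d=-1379/1020
  seg 3: a=3 b=1159/510 c=-707/340 d=707/2040
S(25/4) = 15151/21760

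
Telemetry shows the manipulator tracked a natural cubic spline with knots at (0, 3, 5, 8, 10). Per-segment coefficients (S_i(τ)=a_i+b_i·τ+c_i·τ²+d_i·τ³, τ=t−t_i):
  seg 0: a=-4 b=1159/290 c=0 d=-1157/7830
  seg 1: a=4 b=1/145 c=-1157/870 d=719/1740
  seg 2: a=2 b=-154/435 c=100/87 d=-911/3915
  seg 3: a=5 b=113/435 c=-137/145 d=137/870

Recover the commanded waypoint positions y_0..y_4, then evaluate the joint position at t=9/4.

y_0=-4 y_1=4 y_2=2 y_3=5 y_4=3
S(9/4) = 61417/18560

y_0 = S_0(0) = a_0 = -4
y_1 = S_1(0) = a_1 = 4
y_2 = S_2(0) = a_2 = 2
y_3 = S_3(0) = a_3 = 5
y_4 = S_3(2) = 3
t_q=9/4 is in segment 0 (τ=9/4); S_0(τ)=61417/18560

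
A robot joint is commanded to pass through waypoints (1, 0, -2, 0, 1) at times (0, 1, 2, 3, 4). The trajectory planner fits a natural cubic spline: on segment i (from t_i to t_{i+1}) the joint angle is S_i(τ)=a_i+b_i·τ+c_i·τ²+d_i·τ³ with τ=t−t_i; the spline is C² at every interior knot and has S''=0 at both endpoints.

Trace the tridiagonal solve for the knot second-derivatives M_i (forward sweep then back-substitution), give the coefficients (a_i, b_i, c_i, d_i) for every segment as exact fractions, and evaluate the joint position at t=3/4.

  seg 0: a=1 b=-3/7 c=0 d=-4/7
  seg 1: a=0 b=-15/7 c=-12/7 d=13/7
  seg 2: a=-2 b=0 c=27/7 d=-13/7
  seg 3: a=0 b=15/7 c=-12/7 d=4/7
S(3/4) = 7/16

Δ: Δ0=-1, Δ1=-2, Δ2=2, Δ3=1
row 1: diag=4, rhs=-6; c'=1/4, d'=-3/2
row 2: denom=4−1·1/4=15/4; d'=(24−1·-3/2)/(15/4)=34/5
row 3: denom=4−1·4/15=56/15; d'=(-6−1·34/5)/(56/15)=-24/7
back: M3=-24/7
back: M2=34/5−4/15·-24/7=54/7
back: M1=-3/2−1/4·54/7=-24/7
M: M0=0, M1=-24/7, M2=54/7, M3=-24/7, M4=0
seg 0: a=1, c=M0/2=0, d=(M1−M0)/(6·1)=-4/7, b=Δ0−h0·(2M0+M1)/6=-3/7
seg 1: a=0, c=M1/2=-12/7, d=(M2−M1)/(6·1)=13/7, b=Δ1−h1·(2M1+M2)/6=-15/7
seg 2: a=-2, c=M2/2=27/7, d=(M3−M2)/(6·1)=-13/7, b=Δ2−h2·(2M2+M3)/6=0
seg 3: a=0, c=M3/2=-12/7, d=(M4−M3)/(6·1)=4/7, b=Δ3−h3·(2M3+M4)/6=15/7
t_q=3/4 → seg 0, τ=3/4; S=1+-3/7·τ+0·τ²+-4/7·τ³=7/16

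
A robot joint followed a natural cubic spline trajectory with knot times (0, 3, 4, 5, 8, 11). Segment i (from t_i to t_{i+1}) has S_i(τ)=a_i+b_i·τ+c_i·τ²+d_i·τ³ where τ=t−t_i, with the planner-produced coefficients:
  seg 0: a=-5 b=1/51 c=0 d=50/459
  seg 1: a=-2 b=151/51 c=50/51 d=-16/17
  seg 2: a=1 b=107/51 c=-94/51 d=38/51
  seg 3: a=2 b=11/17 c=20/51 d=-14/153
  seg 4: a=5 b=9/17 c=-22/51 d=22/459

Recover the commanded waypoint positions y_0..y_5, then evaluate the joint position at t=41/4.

y_0 = S_0(0) = a_0 = -5
y_1 = S_1(0) = a_1 = -2
y_2 = S_2(0) = a_2 = 1
y_3 = S_3(0) = a_3 = 2
y_4 = S_4(0) = a_4 = 5
y_5 = S_4(3) = 4
t_q=41/4 is in segment 4 (τ=9/4); S_4(τ)=2477/544

y_0=-5 y_1=-2 y_2=1 y_3=2 y_4=5 y_5=4
S(41/4) = 2477/544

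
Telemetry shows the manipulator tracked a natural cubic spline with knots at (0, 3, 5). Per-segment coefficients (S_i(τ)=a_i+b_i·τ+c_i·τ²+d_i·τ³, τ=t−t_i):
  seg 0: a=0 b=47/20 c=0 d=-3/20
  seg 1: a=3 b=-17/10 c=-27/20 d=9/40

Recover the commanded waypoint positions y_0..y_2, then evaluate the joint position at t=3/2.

y_0=0 y_1=3 y_2=-4
S(3/2) = 483/160

y_0 = S_0(0) = a_0 = 0
y_1 = S_1(0) = a_1 = 3
y_2 = S_1(2) = -4
t_q=3/2 is in segment 0 (τ=3/2); S_0(τ)=483/160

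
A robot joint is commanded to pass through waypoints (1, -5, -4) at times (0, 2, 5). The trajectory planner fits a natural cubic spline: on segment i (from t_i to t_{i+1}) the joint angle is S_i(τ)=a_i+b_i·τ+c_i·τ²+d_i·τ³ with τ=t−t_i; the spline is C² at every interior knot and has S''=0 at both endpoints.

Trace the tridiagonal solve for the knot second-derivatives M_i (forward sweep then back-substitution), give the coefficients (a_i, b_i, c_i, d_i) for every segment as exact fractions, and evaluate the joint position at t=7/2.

  seg 0: a=1 b=-11/3 c=0 d=1/6
  seg 1: a=-5 b=-5/3 c=1 d=-1/9
S(7/2) = -45/8

Δ: Δ0=-3, Δ1=1/3
row 1: diag=10, rhs=20; c'=3/10, d'=2
back: M1=2
M: M0=0, M1=2, M2=0
seg 0: a=1, c=M0/2=0, d=(M1−M0)/(6·2)=1/6, b=Δ0−h0·(2M0+M1)/6=-11/3
seg 1: a=-5, c=M1/2=1, d=(M2−M1)/(6·3)=-1/9, b=Δ1−h1·(2M1+M2)/6=-5/3
t_q=7/2 → seg 1, τ=3/2; S=-5+-5/3·τ+1·τ²+-1/9·τ³=-45/8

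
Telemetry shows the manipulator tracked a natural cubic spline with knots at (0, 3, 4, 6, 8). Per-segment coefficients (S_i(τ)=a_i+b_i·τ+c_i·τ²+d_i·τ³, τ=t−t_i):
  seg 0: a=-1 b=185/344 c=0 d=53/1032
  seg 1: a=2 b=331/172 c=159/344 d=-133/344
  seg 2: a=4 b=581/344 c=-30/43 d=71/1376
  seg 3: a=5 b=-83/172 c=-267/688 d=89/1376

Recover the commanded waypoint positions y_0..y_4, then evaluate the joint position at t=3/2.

y_0=-1 y_1=2 y_2=4 y_3=5 y_4=3
S(3/2) = -55/2752

y_0 = S_0(0) = a_0 = -1
y_1 = S_1(0) = a_1 = 2
y_2 = S_2(0) = a_2 = 4
y_3 = S_3(0) = a_3 = 5
y_4 = S_3(2) = 3
t_q=3/2 is in segment 0 (τ=3/2); S_0(τ)=-55/2752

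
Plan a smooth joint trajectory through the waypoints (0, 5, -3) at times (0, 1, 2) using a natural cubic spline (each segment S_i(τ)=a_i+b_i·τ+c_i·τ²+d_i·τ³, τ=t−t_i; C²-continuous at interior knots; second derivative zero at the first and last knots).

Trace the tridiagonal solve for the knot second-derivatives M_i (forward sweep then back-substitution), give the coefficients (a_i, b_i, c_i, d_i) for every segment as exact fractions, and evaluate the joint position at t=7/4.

Δ: Δ0=5, Δ1=-8
row 1: diag=4, rhs=-78; c'=1/4, d'=-39/2
back: M1=-39/2
M: M0=0, M1=-39/2, M2=0
seg 0: a=0, c=M0/2=0, d=(M1−M0)/(6·1)=-13/4, b=Δ0−h0·(2M0+M1)/6=33/4
seg 1: a=5, c=M1/2=-39/4, d=(M2−M1)/(6·1)=13/4, b=Δ1−h1·(2M1+M2)/6=-3/2
t_q=7/4 → seg 1, τ=3/4; S=5+-3/2·τ+-39/4·τ²+13/4·τ³=-61/256

  seg 0: a=0 b=33/4 c=0 d=-13/4
  seg 1: a=5 b=-3/2 c=-39/4 d=13/4
S(7/4) = -61/256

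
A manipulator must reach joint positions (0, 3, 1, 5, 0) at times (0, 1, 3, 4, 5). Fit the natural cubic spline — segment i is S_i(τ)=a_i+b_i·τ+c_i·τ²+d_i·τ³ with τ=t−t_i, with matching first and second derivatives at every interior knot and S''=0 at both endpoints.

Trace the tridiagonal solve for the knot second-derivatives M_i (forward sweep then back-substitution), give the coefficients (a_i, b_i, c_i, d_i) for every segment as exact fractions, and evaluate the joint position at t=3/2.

  seg 0: a=0 b=258/61 c=0 d=-75/61
  seg 1: a=3 b=33/61 c=-225/61 d=89/61
  seg 2: a=1 b=201/61 c=309/61 d=-266/61
  seg 3: a=5 b=21/61 c=-489/61 d=163/61
S(3/2) = 1235/488

Δ: Δ0=3, Δ1=-1, Δ2=4, Δ3=-5
row 1: diag=6, rhs=-24; c'=1/3, d'=-4
row 2: denom=6−2·1/3=16/3; d'=(30−2·-4)/(16/3)=57/8
row 3: denom=4−1·3/16=61/16; d'=(-54−1·57/8)/(61/16)=-978/61
back: M3=-978/61
back: M2=57/8−3/16·-978/61=618/61
back: M1=-4−1/3·618/61=-450/61
M: M0=0, M1=-450/61, M2=618/61, M3=-978/61, M4=0
seg 0: a=0, c=M0/2=0, d=(M1−M0)/(6·1)=-75/61, b=Δ0−h0·(2M0+M1)/6=258/61
seg 1: a=3, c=M1/2=-225/61, d=(M2−M1)/(6·2)=89/61, b=Δ1−h1·(2M1+M2)/6=33/61
seg 2: a=1, c=M2/2=309/61, d=(M3−M2)/(6·1)=-266/61, b=Δ2−h2·(2M2+M3)/6=201/61
seg 3: a=5, c=M3/2=-489/61, d=(M4−M3)/(6·1)=163/61, b=Δ3−h3·(2M3+M4)/6=21/61
t_q=3/2 → seg 1, τ=1/2; S=3+33/61·τ+-225/61·τ²+89/61·τ³=1235/488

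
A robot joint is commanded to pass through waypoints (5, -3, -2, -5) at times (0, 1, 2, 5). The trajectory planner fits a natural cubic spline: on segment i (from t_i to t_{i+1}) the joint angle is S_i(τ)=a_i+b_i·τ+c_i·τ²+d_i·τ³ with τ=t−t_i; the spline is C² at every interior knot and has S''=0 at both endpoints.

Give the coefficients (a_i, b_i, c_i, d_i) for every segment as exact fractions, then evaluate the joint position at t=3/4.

Δ: Δ0=-8, Δ1=1, Δ2=-1
row 1: diag=4, rhs=54; c'=1/4, d'=27/2
row 2: denom=8−1·1/4=31/4; d'=(-12−1·27/2)/(31/4)=-102/31
back: M2=-102/31
back: M1=27/2−1/4·-102/31=444/31
M: M0=0, M1=444/31, M2=-102/31, M3=0
seg 0: a=5, c=M0/2=0, d=(M1−M0)/(6·1)=74/31, b=Δ0−h0·(2M0+M1)/6=-322/31
seg 1: a=-3, c=M1/2=222/31, d=(M2−M1)/(6·1)=-91/31, b=Δ1−h1·(2M1+M2)/6=-100/31
seg 2: a=-2, c=M2/2=-51/31, d=(M3−M2)/(6·3)=17/93, b=Δ2−h2·(2M2+M3)/6=71/31
t_q=3/4 → seg 0, τ=3/4; S=5+-322/31·τ+0·τ²+74/31·τ³=-1769/992

  seg 0: a=5 b=-322/31 c=0 d=74/31
  seg 1: a=-3 b=-100/31 c=222/31 d=-91/31
  seg 2: a=-2 b=71/31 c=-51/31 d=17/93
S(3/4) = -1769/992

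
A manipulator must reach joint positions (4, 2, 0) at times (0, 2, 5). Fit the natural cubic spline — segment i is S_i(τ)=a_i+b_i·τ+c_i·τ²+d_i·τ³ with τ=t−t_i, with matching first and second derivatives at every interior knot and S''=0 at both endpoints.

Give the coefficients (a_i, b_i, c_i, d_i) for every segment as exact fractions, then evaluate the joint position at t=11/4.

Δ: Δ0=-1, Δ1=-2/3
row 1: diag=10, rhs=2; c'=3/10, d'=1/5
back: M1=1/5
M: M0=0, M1=1/5, M2=0
seg 0: a=4, c=M0/2=0, d=(M1−M0)/(6·2)=1/60, b=Δ0−h0·(2M0+M1)/6=-16/15
seg 1: a=2, c=M1/2=1/10, d=(M2−M1)/(6·3)=-1/90, b=Δ1−h1·(2M1+M2)/6=-13/15
t_q=11/4 → seg 1, τ=3/4; S=2+-13/15·τ+1/10·τ²+-1/90·τ³=897/640

  seg 0: a=4 b=-16/15 c=0 d=1/60
  seg 1: a=2 b=-13/15 c=1/10 d=-1/90
S(11/4) = 897/640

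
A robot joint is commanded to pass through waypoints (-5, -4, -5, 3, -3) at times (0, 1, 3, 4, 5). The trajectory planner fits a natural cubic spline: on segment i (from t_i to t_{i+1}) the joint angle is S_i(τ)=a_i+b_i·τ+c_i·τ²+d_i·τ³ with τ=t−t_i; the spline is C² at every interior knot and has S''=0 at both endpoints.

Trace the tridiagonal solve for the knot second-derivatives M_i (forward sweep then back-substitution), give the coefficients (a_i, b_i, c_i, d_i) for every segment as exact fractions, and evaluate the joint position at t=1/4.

Δ: Δ0=1, Δ1=-1/2, Δ2=8, Δ3=-6
row 1: diag=6, rhs=-9; c'=1/3, d'=-3/2
row 2: denom=6−2·1/3=16/3; d'=(51−2·-3/2)/(16/3)=81/8
row 3: denom=4−1·3/16=61/16; d'=(-84−1·81/8)/(61/16)=-1506/61
back: M3=-1506/61
back: M2=81/8−3/16·-1506/61=900/61
back: M1=-3/2−1/3·900/61=-783/122
M: M0=0, M1=-783/122, M2=900/61, M3=-1506/61, M4=0
seg 0: a=-5, c=M0/2=0, d=(M1−M0)/(6·1)=-261/244, b=Δ0−h0·(2M0+M1)/6=505/244
seg 1: a=-4, c=M1/2=-783/244, d=(M2−M1)/(6·2)=861/488, b=Δ1−h1·(2M1+M2)/6=-139/122
seg 2: a=-5, c=M2/2=450/61, d=(M3−M2)/(6·1)=-401/61, b=Δ2−h2·(2M2+M3)/6=439/61
seg 3: a=3, c=M3/2=-753/61, d=(M4−M3)/(6·1)=251/61, b=Δ3−h3·(2M3+M4)/6=136/61
t_q=1/4 → seg 0, τ=1/4; S=-5+505/244·τ+0·τ²+-261/244·τ³=-70261/15616

  seg 0: a=-5 b=505/244 c=0 d=-261/244
  seg 1: a=-4 b=-139/122 c=-783/244 d=861/488
  seg 2: a=-5 b=439/61 c=450/61 d=-401/61
  seg 3: a=3 b=136/61 c=-753/61 d=251/61
S(1/4) = -70261/15616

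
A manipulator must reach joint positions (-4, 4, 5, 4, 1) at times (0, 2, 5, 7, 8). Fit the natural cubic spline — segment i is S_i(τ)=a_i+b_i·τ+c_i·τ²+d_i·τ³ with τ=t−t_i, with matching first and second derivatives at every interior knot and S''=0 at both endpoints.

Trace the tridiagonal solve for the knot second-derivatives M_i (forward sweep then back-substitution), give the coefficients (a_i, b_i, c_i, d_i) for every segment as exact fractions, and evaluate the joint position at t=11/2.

  seg 0: a=-4 b=332/69 c=0 d=-14/69
  seg 1: a=4 b=164/69 c=-28/23 d=37/207
  seg 2: a=5 b=-7/69 c=9/23 d=-163/552
  seg 3: a=4 b=-287/138 c=-127/92 d=127/276
S(11/2) = 7375/1472

Δ: Δ0=4, Δ1=1/3, Δ2=-1/2, Δ3=-3
row 1: diag=10, rhs=-22; c'=3/10, d'=-11/5
row 2: denom=10−3·3/10=91/10; d'=(-5−3·-11/5)/(91/10)=16/91
row 3: denom=6−2·20/91=506/91; d'=(-15−2·16/91)/(506/91)=-127/46
back: M3=-127/46
back: M2=16/91−20/91·-127/46=18/23
back: M1=-11/5−3/10·18/23=-56/23
M: M0=0, M1=-56/23, M2=18/23, M3=-127/46, M4=0
seg 0: a=-4, c=M0/2=0, d=(M1−M0)/(6·2)=-14/69, b=Δ0−h0·(2M0+M1)/6=332/69
seg 1: a=4, c=M1/2=-28/23, d=(M2−M1)/(6·3)=37/207, b=Δ1−h1·(2M1+M2)/6=164/69
seg 2: a=5, c=M2/2=9/23, d=(M3−M2)/(6·2)=-163/552, b=Δ2−h2·(2M2+M3)/6=-7/69
seg 3: a=4, c=M3/2=-127/92, d=(M4−M3)/(6·1)=127/276, b=Δ3−h3·(2M3+M4)/6=-287/138
t_q=11/2 → seg 2, τ=1/2; S=5+-7/69·τ+9/23·τ²+-163/552·τ³=7375/1472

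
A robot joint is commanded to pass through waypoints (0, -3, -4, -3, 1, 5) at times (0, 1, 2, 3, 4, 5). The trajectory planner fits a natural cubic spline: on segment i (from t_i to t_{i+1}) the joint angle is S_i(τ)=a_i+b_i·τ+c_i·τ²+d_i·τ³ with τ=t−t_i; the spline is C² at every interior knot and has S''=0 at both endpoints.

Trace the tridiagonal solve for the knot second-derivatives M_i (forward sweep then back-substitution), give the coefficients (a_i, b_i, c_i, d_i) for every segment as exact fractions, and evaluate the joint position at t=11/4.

Δ: Δ0=-3, Δ1=-1, Δ2=1, Δ3=4, Δ4=4
row 1: diag=4, rhs=12; c'=1/4, d'=3
row 2: denom=4−1·1/4=15/4; d'=(12−1·3)/(15/4)=12/5
row 3: denom=4−1·4/15=56/15; d'=(18−1·12/5)/(56/15)=117/28
row 4: denom=4−1·15/56=209/56; d'=(0−1·117/28)/(209/56)=-234/209
back: M4=-234/209
back: M3=117/28−15/56·-234/209=936/209
back: M2=12/5−4/15·936/209=252/209
back: M1=3−1/4·252/209=564/209
M: M0=0, M1=564/209, M2=252/209, M3=936/209, M4=-234/209, M5=0
seg 0: a=0, c=M0/2=0, d=(M1−M0)/(6·1)=94/209, b=Δ0−h0·(2M0+M1)/6=-721/209
seg 1: a=-3, c=M1/2=282/209, d=(M2−M1)/(6·1)=-52/209, b=Δ1−h1·(2M1+M2)/6=-439/209
seg 2: a=-4, c=M2/2=126/209, d=(M3−M2)/(6·1)=6/11, b=Δ2−h2·(2M2+M3)/6=-31/209
seg 3: a=-3, c=M3/2=468/209, d=(M4−M3)/(6·1)=-195/209, b=Δ3−h3·(2M3+M4)/6=563/209
seg 4: a=1, c=M4/2=-117/209, d=(M5−M4)/(6·1)=39/209, b=Δ4−h4·(2M4+M5)/6=914/209
t_q=11/4 → seg 2, τ=3/4; S=-4+-31/209·τ+126/209·τ²+6/11·τ³=-23689/6688

  seg 0: a=0 b=-721/209 c=0 d=94/209
  seg 1: a=-3 b=-439/209 c=282/209 d=-52/209
  seg 2: a=-4 b=-31/209 c=126/209 d=6/11
  seg 3: a=-3 b=563/209 c=468/209 d=-195/209
  seg 4: a=1 b=914/209 c=-117/209 d=39/209
S(11/4) = -23689/6688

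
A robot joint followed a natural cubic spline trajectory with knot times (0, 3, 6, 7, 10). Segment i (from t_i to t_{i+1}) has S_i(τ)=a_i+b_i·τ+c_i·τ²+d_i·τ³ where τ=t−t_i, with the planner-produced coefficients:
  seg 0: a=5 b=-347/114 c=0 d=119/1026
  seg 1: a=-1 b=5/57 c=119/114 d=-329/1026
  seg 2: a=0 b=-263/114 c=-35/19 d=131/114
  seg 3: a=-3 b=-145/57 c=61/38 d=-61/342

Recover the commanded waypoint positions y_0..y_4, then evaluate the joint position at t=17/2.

y_0 = S_0(0) = a_0 = 5
y_1 = S_1(0) = a_1 = -1
y_2 = S_2(0) = a_2 = 0
y_3 = S_3(0) = a_3 = -3
y_4 = S_3(3) = -1
t_q=17/2 is in segment 3 (τ=3/2); S_3(τ)=-1157/304

y_0=5 y_1=-1 y_2=0 y_3=-3 y_4=-1
S(17/2) = -1157/304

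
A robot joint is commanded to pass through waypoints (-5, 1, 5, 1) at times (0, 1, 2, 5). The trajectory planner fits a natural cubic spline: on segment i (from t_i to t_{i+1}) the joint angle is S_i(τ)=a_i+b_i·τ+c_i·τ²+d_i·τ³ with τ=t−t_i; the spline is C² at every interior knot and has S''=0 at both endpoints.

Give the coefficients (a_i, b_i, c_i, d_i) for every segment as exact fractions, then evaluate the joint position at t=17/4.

  seg 0: a=-5 b=590/93 c=0 d=-32/93
  seg 1: a=1 b=494/93 c=-32/31 d=-26/93
  seg 2: a=5 b=224/93 c=-58/31 d=58/279
S(17/4) = 3289/992

Δ: Δ0=6, Δ1=4, Δ2=-4/3
row 1: diag=4, rhs=-12; c'=1/4, d'=-3
row 2: denom=8−1·1/4=31/4; d'=(-32−1·-3)/(31/4)=-116/31
back: M2=-116/31
back: M1=-3−1/4·-116/31=-64/31
M: M0=0, M1=-64/31, M2=-116/31, M3=0
seg 0: a=-5, c=M0/2=0, d=(M1−M0)/(6·1)=-32/93, b=Δ0−h0·(2M0+M1)/6=590/93
seg 1: a=1, c=M1/2=-32/31, d=(M2−M1)/(6·1)=-26/93, b=Δ1−h1·(2M1+M2)/6=494/93
seg 2: a=5, c=M2/2=-58/31, d=(M3−M2)/(6·3)=58/279, b=Δ2−h2·(2M2+M3)/6=224/93
t_q=17/4 → seg 2, τ=9/4; S=5+224/93·τ+-58/31·τ²+58/279·τ³=3289/992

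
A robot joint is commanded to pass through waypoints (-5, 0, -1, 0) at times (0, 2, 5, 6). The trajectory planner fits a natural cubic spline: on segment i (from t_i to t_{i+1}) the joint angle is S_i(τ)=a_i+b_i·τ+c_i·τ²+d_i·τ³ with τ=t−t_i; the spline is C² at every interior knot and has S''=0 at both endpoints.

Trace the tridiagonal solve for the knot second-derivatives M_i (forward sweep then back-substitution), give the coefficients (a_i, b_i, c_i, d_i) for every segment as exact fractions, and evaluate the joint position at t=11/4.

  seg 0: a=-5 b=1385/426 c=0 d=-40/213
  seg 1: a=0 b=425/426 c=-80/71 d=97/426
  seg 2: a=-1 b=82/213 c=131/142 d=-131/426
S(11/4) = 1913/9088

Δ: Δ0=5/2, Δ1=-1/3, Δ2=1
row 1: diag=10, rhs=-17; c'=3/10, d'=-17/10
row 2: denom=8−3·3/10=71/10; d'=(8−3·-17/10)/(71/10)=131/71
back: M2=131/71
back: M1=-17/10−3/10·131/71=-160/71
M: M0=0, M1=-160/71, M2=131/71, M3=0
seg 0: a=-5, c=M0/2=0, d=(M1−M0)/(6·2)=-40/213, b=Δ0−h0·(2M0+M1)/6=1385/426
seg 1: a=0, c=M1/2=-80/71, d=(M2−M1)/(6·3)=97/426, b=Δ1−h1·(2M1+M2)/6=425/426
seg 2: a=-1, c=M2/2=131/142, d=(M3−M2)/(6·1)=-131/426, b=Δ2−h2·(2M2+M3)/6=82/213
t_q=11/4 → seg 1, τ=3/4; S=0+425/426·τ+-80/71·τ²+97/426·τ³=1913/9088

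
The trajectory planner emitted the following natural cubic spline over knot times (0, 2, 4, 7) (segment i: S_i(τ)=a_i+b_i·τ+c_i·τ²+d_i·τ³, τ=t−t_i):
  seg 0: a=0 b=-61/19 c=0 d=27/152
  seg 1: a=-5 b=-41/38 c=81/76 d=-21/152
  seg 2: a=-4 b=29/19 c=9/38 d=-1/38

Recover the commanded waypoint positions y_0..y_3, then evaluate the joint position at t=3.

y_0 = S_0(0) = a_0 = 0
y_1 = S_1(0) = a_1 = -5
y_2 = S_2(0) = a_2 = -4
y_3 = S_2(3) = 2
t_q=3 is in segment 1 (τ=1); S_1(τ)=-783/152

y_0=0 y_1=-5 y_2=-4 y_3=2
S(3) = -783/152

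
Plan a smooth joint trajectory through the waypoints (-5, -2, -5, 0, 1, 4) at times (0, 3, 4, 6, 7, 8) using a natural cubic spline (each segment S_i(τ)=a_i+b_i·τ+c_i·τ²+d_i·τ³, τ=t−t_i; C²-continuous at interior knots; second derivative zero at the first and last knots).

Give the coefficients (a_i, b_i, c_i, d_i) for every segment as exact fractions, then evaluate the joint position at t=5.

Δ: Δ0=1, Δ1=-3, Δ2=5/2, Δ3=1, Δ4=3
row 1: diag=8, rhs=-24; c'=1/8, d'=-3
row 2: denom=6−1·1/8=47/8; d'=(33−1·-3)/(47/8)=288/47
row 3: denom=6−2·16/47=250/47; d'=(-9−2·288/47)/(250/47)=-999/250
row 4: denom=4−1·47/250=953/250; d'=(12−1·-999/250)/(953/250)=3999/953
back: M4=3999/953
back: M3=-999/250−47/250·3999/953=-4560/953
back: M2=288/47−16/47·-4560/953=7392/953
back: M1=-3−1/8·7392/953=-3783/953
M: M0=0, M1=-3783/953, M2=7392/953, M3=-4560/953, M4=3999/953, M5=0
seg 0: a=-5, c=M0/2=0, d=(M1−M0)/(6·3)=-1261/5718, b=Δ0−h0·(2M0+M1)/6=5689/1906
seg 1: a=-2, c=M1/2=-3783/1906, d=(M2−M1)/(6·1)=3725/1906, b=Δ1−h1·(2M1+M2)/6=-2830/953
seg 2: a=-5, c=M2/2=3696/953, d=(M3−M2)/(6·2)=-996/953, b=Δ2−h2·(2M2+M3)/6=-2051/1906
seg 3: a=0, c=M3/2=-2280/953, d=(M4−M3)/(6·1)=2853/1906, b=Δ3−h3·(2M3+M4)/6=3613/1906
seg 4: a=1, c=M4/2=3999/1906, d=(M5−M4)/(6·1)=-1333/1906, b=Δ4−h4·(2M4+M5)/6=1526/953
t_q=5 → seg 2, τ=1; S=-5+-2051/1906·τ+3696/953·τ²+-996/953·τ³=-6181/1906

  seg 0: a=-5 b=5689/1906 c=0 d=-1261/5718
  seg 1: a=-2 b=-2830/953 c=-3783/1906 d=3725/1906
  seg 2: a=-5 b=-2051/1906 c=3696/953 d=-996/953
  seg 3: a=0 b=3613/1906 c=-2280/953 d=2853/1906
  seg 4: a=1 b=1526/953 c=3999/1906 d=-1333/1906
S(5) = -6181/1906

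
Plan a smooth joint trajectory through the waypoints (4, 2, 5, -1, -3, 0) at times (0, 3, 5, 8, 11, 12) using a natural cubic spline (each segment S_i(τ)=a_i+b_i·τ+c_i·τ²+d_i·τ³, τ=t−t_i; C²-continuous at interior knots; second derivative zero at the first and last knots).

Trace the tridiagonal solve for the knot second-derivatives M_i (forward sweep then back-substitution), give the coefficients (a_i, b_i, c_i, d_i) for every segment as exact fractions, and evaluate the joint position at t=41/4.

  seg 0: a=4 b=-84/53 c=0 d=146/1431
  seg 1: a=2 b=62/53 c=146/159 d=-479/1272
  seg 2: a=5 b=103/318 c=-853/636 d=1081/5724
  seg 3: a=-1 b=-1669/636 c=19/53 d=187/1908
  seg 4: a=-3 b=691/318 c=263/212 d=-263/636
S(41/4) = -53909/13568

Δ: Δ0=-2/3, Δ1=3/2, Δ2=-2, Δ3=-2/3, Δ4=3
row 1: diag=10, rhs=13; c'=1/5, d'=13/10
row 2: denom=10−2·1/5=48/5; d'=(-21−2·13/10)/(48/5)=-59/24
row 3: denom=12−3·5/16=177/16; d'=(8−3·-59/24)/(177/16)=82/59
row 4: denom=8−3·16/59=424/59; d'=(22−3·82/59)/(424/59)=263/106
back: M4=263/106
back: M3=82/59−16/59·263/106=38/53
back: M2=-59/24−5/16·38/53=-853/318
back: M1=13/10−1/5·-853/318=292/159
M: M0=0, M1=292/159, M2=-853/318, M3=38/53, M4=263/106, M5=0
seg 0: a=4, c=M0/2=0, d=(M1−M0)/(6·3)=146/1431, b=Δ0−h0·(2M0+M1)/6=-84/53
seg 1: a=2, c=M1/2=146/159, d=(M2−M1)/(6·2)=-479/1272, b=Δ1−h1·(2M1+M2)/6=62/53
seg 2: a=5, c=M2/2=-853/636, d=(M3−M2)/(6·3)=1081/5724, b=Δ2−h2·(2M2+M3)/6=103/318
seg 3: a=-1, c=M3/2=19/53, d=(M4−M3)/(6·3)=187/1908, b=Δ3−h3·(2M3+M4)/6=-1669/636
seg 4: a=-3, c=M4/2=263/212, d=(M5−M4)/(6·1)=-263/636, b=Δ4−h4·(2M4+M5)/6=691/318
t_q=41/4 → seg 3, τ=9/4; S=-1+-1669/636·τ+19/53·τ²+187/1908·τ³=-53909/13568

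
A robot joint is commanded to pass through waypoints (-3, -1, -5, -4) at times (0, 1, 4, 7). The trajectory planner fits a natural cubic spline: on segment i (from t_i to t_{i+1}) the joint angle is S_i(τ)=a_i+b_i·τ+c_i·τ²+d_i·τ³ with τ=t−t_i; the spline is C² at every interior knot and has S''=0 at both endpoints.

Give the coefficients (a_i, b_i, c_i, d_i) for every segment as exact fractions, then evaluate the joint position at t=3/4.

Δ: Δ0=2, Δ1=-4/3, Δ2=1/3
row 1: diag=8, rhs=-20; c'=3/8, d'=-5/2
row 2: denom=12−3·3/8=87/8; d'=(10−3·-5/2)/(87/8)=140/87
back: M2=140/87
back: M1=-5/2−3/8·140/87=-90/29
M: M0=0, M1=-90/29, M2=140/87, M3=0
seg 0: a=-3, c=M0/2=0, d=(M1−M0)/(6·1)=-15/29, b=Δ0−h0·(2M0+M1)/6=73/29
seg 1: a=-1, c=M1/2=-45/29, d=(M2−M1)/(6·3)=205/783, b=Δ1−h1·(2M1+M2)/6=28/29
seg 2: a=-5, c=M2/2=70/87, d=(M3−M2)/(6·3)=-70/783, b=Δ2−h2·(2M2+M3)/6=-37/29
t_q=3/4 → seg 0, τ=3/4; S=-3+73/29·τ+0·τ²+-15/29·τ³=-2469/1856

  seg 0: a=-3 b=73/29 c=0 d=-15/29
  seg 1: a=-1 b=28/29 c=-45/29 d=205/783
  seg 2: a=-5 b=-37/29 c=70/87 d=-70/783
S(3/4) = -2469/1856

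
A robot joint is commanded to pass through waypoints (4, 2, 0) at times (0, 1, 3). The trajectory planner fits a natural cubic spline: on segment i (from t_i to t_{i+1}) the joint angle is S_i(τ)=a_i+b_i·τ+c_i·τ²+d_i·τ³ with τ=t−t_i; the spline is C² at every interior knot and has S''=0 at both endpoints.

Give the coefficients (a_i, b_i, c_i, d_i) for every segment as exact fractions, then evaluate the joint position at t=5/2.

Δ: Δ0=-2, Δ1=-1
row 1: diag=6, rhs=6; c'=1/3, d'=1
back: M1=1
M: M0=0, M1=1, M2=0
seg 0: a=4, c=M0/2=0, d=(M1−M0)/(6·1)=1/6, b=Δ0−h0·(2M0+M1)/6=-13/6
seg 1: a=2, c=M1/2=1/2, d=(M2−M1)/(6·2)=-1/12, b=Δ1−h1·(2M1+M2)/6=-5/3
t_q=5/2 → seg 1, τ=3/2; S=2+-5/3·τ+1/2·τ²+-1/12·τ³=11/32

  seg 0: a=4 b=-13/6 c=0 d=1/6
  seg 1: a=2 b=-5/3 c=1/2 d=-1/12
S(5/2) = 11/32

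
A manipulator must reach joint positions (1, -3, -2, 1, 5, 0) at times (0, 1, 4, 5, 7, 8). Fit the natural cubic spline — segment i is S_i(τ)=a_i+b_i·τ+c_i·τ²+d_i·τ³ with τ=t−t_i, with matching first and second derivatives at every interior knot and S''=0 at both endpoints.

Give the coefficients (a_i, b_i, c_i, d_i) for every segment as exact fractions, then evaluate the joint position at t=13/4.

Δ: Δ0=-4, Δ1=1/3, Δ2=3, Δ3=2, Δ4=-5
row 1: diag=8, rhs=26; c'=3/8, d'=13/4
row 2: denom=8−3·3/8=55/8; d'=(16−3·13/4)/(55/8)=10/11
row 3: denom=6−1·8/55=322/55; d'=(-6−1·10/11)/(322/55)=-190/161
row 4: denom=6−2·55/161=856/161; d'=(-42−2·-190/161)/(856/161)=-3191/428
back: M4=-3191/428
back: M3=-190/161−55/161·-3191/428=585/428
back: M2=10/11−8/55·585/428=76/107
back: M1=13/4−3/8·76/107=1277/428
M: M0=0, M1=1277/428, M2=76/107, M3=585/428, M4=-3191/428, M5=0
seg 0: a=1, c=M0/2=0, d=(M1−M0)/(6·1)=1277/2568, b=Δ0−h0·(2M0+M1)/6=-11549/2568
seg 1: a=-3, c=M1/2=1277/856, d=(M2−M1)/(6·3)=-973/7704, b=Δ1−h1·(2M1+M2)/6=-3859/1284
seg 2: a=-2, c=M2/2=38/107, d=(M3−M2)/(6·1)=281/2568, b=Δ2−h2·(2M2+M3)/6=6511/2568
seg 3: a=1, c=M3/2=585/856, d=(M4−M3)/(6·2)=-236/321, b=Δ3−h3·(2M3+M4)/6=4589/1284
seg 4: a=5, c=M4/2=-3191/856, d=(M5−M4)/(6·1)=3191/2568, b=Δ4−h4·(2M4+M5)/6=-3229/1284
t_q=13/4 → seg 1, τ=9/4; S=-3+-3859/1284·τ+1277/856·τ²+-973/7704·τ³=-199881/54784

  seg 0: a=1 b=-11549/2568 c=0 d=1277/2568
  seg 1: a=-3 b=-3859/1284 c=1277/856 d=-973/7704
  seg 2: a=-2 b=6511/2568 c=38/107 d=281/2568
  seg 3: a=1 b=4589/1284 c=585/856 d=-236/321
  seg 4: a=5 b=-3229/1284 c=-3191/856 d=3191/2568
S(13/4) = -199881/54784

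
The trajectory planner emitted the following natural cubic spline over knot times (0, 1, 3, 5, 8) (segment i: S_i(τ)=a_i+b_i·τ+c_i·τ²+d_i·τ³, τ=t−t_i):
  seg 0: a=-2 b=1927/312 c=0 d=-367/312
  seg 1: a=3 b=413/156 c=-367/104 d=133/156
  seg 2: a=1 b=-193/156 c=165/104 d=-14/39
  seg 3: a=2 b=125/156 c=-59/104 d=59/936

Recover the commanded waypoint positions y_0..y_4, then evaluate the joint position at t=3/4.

y_0 = S_0(0) = a_0 = -2
y_1 = S_1(0) = a_1 = 3
y_2 = S_2(0) = a_2 = 1
y_3 = S_3(0) = a_3 = 2
y_4 = S_3(3) = 1
t_q=3/4 is in segment 0 (τ=3/4); S_0(τ)=14217/6656

y_0=-2 y_1=3 y_2=1 y_3=2 y_4=1
S(3/4) = 14217/6656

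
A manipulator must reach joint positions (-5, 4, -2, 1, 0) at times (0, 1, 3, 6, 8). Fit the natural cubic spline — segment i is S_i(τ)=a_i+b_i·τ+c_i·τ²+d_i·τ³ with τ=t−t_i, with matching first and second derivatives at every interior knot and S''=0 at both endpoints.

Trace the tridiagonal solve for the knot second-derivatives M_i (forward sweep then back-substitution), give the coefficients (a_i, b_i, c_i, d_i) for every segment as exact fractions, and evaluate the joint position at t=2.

Δ: Δ0=9, Δ1=-3, Δ2=1, Δ3=-1/2
row 1: diag=6, rhs=-72; c'=1/3, d'=-12
row 2: denom=10−2·1/3=28/3; d'=(24−2·-12)/(28/3)=36/7
row 3: denom=10−3·9/28=253/28; d'=(-9−3·36/7)/(253/28)=-684/253
back: M3=-684/253
back: M2=36/7−9/28·-684/253=1521/253
back: M1=-12−1/3·1521/253=-3543/253
M: M0=0, M1=-3543/253, M2=1521/253, M3=-684/253, M4=0
seg 0: a=-5, c=M0/2=0, d=(M1−M0)/(6·1)=-1181/506, b=Δ0−h0·(2M0+M1)/6=5735/506
seg 1: a=4, c=M1/2=-3543/506, d=(M2−M1)/(6·2)=422/253, b=Δ1−h1·(2M1+M2)/6=1096/253
seg 2: a=-2, c=M2/2=1521/506, d=(M3−M2)/(6·3)=-245/506, b=Δ2−h2·(2M2+M3)/6=-926/253
seg 3: a=1, c=M3/2=-342/253, d=(M4−M3)/(6·2)=57/253, b=Δ3−h3·(2M3+M4)/6=659/506
t_q=2 → seg 1, τ=1; S=4+1096/253·τ+-3543/506·τ²+422/253·τ³=1517/506

  seg 0: a=-5 b=5735/506 c=0 d=-1181/506
  seg 1: a=4 b=1096/253 c=-3543/506 d=422/253
  seg 2: a=-2 b=-926/253 c=1521/506 d=-245/506
  seg 3: a=1 b=659/506 c=-342/253 d=57/253
S(2) = 1517/506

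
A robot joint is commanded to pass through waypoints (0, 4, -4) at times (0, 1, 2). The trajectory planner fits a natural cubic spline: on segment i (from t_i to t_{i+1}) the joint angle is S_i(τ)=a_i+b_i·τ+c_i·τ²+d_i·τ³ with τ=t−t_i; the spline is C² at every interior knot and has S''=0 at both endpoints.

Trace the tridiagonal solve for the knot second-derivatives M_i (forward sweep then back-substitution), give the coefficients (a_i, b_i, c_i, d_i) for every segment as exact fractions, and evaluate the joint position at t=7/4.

Δ: Δ0=4, Δ1=-8
row 1: diag=4, rhs=-72; c'=1/4, d'=-18
back: M1=-18
M: M0=0, M1=-18, M2=0
seg 0: a=0, c=M0/2=0, d=(M1−M0)/(6·1)=-3, b=Δ0−h0·(2M0+M1)/6=7
seg 1: a=4, c=M1/2=-9, d=(M2−M1)/(6·1)=3, b=Δ1−h1·(2M1+M2)/6=-2
t_q=7/4 → seg 1, τ=3/4; S=4+-2·τ+-9·τ²+3·τ³=-83/64

  seg 0: a=0 b=7 c=0 d=-3
  seg 1: a=4 b=-2 c=-9 d=3
S(7/4) = -83/64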